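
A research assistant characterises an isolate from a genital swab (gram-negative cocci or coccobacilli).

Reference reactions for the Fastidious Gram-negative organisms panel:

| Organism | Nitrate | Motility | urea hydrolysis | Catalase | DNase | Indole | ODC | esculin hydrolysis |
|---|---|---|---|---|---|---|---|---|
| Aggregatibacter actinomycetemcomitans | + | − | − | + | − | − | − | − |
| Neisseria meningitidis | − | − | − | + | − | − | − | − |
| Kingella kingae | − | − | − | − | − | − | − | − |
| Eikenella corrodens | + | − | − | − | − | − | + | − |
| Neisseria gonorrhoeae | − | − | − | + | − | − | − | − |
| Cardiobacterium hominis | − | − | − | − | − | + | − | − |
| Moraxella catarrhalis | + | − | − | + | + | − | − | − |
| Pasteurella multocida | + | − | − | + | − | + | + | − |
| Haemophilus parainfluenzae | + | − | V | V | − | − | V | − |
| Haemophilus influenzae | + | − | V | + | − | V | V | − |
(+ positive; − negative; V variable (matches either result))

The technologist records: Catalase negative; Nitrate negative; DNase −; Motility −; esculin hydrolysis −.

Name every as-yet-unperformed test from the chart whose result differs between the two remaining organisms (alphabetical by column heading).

Catalase −: excludes 6 organisms — 4 left.
esculin hydrolysis −: all 4 remaining candidates are consistent.
Motility −: all 4 remaining candidates are consistent.
DNase −: all 4 remaining candidates are consistent.
Nitrate −: excludes Eikenella corrodens, Haemophilus parainfluenzae — 2 left.
Two candidates remain: Cardiobacterium hominis and Kingella kingae.
  urea hydrolysis: − vs − — same for both, does not separate.
  Indole: Cardiobacterium hominis +, Kingella kingae − — discriminates.
  ODC: − vs − — same for both, does not separate.

Indole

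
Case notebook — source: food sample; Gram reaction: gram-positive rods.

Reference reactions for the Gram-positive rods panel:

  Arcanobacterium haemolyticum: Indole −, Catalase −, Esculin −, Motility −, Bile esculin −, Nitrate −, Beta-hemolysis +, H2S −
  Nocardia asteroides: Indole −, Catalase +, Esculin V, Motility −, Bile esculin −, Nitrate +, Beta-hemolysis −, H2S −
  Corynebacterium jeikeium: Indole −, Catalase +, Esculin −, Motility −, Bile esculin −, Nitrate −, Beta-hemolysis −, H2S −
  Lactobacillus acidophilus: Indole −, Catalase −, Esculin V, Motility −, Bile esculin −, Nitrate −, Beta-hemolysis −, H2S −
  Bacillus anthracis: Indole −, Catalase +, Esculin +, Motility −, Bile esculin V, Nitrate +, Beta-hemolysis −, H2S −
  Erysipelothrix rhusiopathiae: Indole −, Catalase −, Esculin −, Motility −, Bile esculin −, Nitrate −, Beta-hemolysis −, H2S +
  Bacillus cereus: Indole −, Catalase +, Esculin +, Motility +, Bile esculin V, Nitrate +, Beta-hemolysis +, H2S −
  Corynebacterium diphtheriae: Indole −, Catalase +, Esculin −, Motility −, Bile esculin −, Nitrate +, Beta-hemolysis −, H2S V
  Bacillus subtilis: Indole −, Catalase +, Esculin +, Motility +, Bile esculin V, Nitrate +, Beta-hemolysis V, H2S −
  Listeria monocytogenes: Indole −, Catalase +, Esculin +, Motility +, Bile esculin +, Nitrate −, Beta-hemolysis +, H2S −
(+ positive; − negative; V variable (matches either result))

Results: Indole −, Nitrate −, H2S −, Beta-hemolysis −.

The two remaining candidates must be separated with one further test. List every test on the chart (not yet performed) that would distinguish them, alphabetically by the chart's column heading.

Indole −: all 10 remaining candidates are consistent.
Nitrate −: excludes 5 organisms — 5 left.
H2S −: excludes Erysipelothrix rhusiopathiae — 4 left.
Beta-hemolysis −: excludes Arcanobacterium haemolyticum, Listeria monocytogenes — 2 left.
Two candidates remain: Corynebacterium jeikeium and Lactobacillus acidophilus.
  Catalase: Corynebacterium jeikeium +, Lactobacillus acidophilus − — discriminates.
  Esculin: − vs V — variable for at least one, does not separate.
  Motility: − vs − — same for both, does not separate.
  Bile esculin: − vs − — same for both, does not separate.

Catalase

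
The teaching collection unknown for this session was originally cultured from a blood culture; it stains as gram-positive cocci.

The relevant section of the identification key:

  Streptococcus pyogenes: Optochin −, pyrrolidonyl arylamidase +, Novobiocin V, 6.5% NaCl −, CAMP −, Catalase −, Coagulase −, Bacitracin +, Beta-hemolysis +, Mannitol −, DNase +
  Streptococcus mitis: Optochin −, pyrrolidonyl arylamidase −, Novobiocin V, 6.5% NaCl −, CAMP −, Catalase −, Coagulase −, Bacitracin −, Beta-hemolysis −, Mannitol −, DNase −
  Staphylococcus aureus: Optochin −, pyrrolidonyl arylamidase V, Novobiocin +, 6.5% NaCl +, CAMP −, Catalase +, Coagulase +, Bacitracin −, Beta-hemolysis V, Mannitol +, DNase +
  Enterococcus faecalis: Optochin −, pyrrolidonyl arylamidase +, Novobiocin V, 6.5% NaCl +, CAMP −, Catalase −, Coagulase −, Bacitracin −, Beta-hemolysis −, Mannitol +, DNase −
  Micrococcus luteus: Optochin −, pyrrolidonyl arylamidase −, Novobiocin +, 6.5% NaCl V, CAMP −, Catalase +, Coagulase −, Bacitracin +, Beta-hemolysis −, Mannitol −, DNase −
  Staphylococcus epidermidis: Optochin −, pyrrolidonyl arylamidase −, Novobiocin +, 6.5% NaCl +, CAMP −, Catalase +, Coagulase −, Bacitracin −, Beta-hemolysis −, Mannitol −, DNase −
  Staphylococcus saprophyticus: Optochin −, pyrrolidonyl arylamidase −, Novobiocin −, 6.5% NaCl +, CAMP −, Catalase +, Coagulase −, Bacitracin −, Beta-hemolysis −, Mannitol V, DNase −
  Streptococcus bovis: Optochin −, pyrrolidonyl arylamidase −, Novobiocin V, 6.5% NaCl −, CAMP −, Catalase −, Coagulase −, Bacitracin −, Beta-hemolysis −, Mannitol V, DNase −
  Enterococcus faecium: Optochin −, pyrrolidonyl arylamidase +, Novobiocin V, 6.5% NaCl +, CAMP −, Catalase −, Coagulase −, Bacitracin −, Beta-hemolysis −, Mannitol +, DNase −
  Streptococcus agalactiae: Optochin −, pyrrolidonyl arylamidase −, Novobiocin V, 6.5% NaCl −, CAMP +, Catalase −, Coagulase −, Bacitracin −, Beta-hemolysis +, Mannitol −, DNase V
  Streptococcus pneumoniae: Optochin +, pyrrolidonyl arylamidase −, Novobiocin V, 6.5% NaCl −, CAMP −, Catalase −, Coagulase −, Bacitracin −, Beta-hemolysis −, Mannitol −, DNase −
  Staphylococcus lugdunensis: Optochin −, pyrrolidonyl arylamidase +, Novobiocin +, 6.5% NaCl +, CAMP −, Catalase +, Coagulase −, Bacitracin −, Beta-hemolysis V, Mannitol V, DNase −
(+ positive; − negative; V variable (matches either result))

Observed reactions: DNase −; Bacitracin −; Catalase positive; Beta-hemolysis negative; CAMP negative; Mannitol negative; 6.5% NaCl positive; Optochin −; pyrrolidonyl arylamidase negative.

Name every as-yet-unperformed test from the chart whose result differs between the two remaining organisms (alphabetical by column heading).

Novobiocin

CAMP −: excludes Streptococcus agalactiae — 11 left.
pyrrolidonyl arylamidase −: excludes Streptococcus pyogenes, Enterococcus faecalis, Enterococcus faecium, Staphylococcus lugdunensis — 7 left.
Catalase +: excludes Streptococcus mitis, Streptococcus bovis, Streptococcus pneumoniae — 4 left.
Mannitol −: excludes Staphylococcus aureus — 3 left.
Beta-hemolysis −: all 3 remaining candidates are consistent.
DNase −: all 3 remaining candidates are consistent.
Optochin −: all 3 remaining candidates are consistent.
6.5% NaCl +: all 3 remaining candidates are consistent.
Bacitracin −: excludes Micrococcus luteus — 2 left.
Two candidates remain: Staphylococcus epidermidis and Staphylococcus saprophyticus.
  Novobiocin: Staphylococcus epidermidis +, Staphylococcus saprophyticus − — discriminates.
  Coagulase: − vs − — same for both, does not separate.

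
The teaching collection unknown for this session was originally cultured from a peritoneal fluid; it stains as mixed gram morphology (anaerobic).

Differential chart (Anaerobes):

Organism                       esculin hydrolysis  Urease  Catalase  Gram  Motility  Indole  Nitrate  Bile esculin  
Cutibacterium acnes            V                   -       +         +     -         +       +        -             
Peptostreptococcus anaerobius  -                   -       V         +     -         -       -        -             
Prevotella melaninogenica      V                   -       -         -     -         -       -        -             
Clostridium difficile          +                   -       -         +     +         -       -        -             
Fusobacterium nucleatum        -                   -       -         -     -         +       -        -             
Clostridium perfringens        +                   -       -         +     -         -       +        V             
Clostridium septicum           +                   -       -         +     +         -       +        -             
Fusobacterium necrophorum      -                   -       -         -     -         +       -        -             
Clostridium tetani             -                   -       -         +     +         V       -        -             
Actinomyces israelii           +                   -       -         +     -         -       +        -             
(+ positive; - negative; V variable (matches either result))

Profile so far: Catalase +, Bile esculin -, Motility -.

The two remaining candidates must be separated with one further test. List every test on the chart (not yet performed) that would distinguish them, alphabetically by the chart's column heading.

Indole, Nitrate

Catalase +: excludes 8 organisms — 2 left.
Bile esculin -: all 2 remaining candidates are consistent.
Motility -: all 2 remaining candidates are consistent.
Two candidates remain: Cutibacterium acnes and Peptostreptococcus anaerobius.
  esculin hydrolysis: V vs - — variable for at least one, does not separate.
  Urease: - vs - — same for both, does not separate.
  Gram: + vs + — same for both, does not separate.
  Indole: Cutibacterium acnes +, Peptostreptococcus anaerobius - — discriminates.
  Nitrate: Cutibacterium acnes +, Peptostreptococcus anaerobius - — discriminates.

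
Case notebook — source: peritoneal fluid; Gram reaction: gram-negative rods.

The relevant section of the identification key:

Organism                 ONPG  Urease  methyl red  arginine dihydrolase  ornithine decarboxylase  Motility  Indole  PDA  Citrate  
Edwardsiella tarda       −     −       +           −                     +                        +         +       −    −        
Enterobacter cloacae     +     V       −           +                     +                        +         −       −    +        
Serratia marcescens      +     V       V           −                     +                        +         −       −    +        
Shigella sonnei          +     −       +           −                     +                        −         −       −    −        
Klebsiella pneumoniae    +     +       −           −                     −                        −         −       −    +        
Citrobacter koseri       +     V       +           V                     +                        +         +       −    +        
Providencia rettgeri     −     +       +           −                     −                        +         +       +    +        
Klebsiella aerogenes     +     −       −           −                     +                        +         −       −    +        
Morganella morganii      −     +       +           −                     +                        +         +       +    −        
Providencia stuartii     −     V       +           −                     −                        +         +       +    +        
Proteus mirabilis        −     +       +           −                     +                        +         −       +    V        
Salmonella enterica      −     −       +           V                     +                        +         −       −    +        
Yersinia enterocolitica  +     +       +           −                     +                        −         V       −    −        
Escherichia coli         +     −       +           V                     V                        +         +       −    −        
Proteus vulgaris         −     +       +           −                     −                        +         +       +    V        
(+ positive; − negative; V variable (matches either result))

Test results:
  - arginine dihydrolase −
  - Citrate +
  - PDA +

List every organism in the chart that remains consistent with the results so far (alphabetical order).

Proteus mirabilis, Proteus vulgaris, Providencia rettgeri, Providencia stuartii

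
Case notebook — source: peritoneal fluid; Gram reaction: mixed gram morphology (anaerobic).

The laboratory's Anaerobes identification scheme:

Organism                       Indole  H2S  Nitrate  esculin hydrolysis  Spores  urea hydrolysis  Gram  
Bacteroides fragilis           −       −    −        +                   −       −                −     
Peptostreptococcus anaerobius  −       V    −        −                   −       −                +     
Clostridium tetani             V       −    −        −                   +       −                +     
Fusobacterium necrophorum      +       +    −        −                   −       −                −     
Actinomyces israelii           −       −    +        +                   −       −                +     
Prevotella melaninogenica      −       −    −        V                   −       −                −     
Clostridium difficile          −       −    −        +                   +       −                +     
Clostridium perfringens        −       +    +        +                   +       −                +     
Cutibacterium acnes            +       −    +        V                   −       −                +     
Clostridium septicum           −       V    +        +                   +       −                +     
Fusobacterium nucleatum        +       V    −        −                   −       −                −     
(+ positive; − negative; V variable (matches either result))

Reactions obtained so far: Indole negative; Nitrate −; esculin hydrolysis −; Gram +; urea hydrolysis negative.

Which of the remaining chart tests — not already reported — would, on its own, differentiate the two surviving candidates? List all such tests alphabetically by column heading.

Spores

Nitrate −: excludes Actinomyces israelii, Clostridium perfringens, Cutibacterium acnes, Clostridium septicum — 7 left.
urea hydrolysis −: all 7 remaining candidates are consistent.
esculin hydrolysis −: excludes Bacteroides fragilis, Clostridium difficile — 5 left.
Indole −: excludes Fusobacterium necrophorum, Fusobacterium nucleatum — 3 left.
Gram +: excludes Prevotella melaninogenica — 2 left.
Two candidates remain: Clostridium tetani and Peptostreptococcus anaerobius.
  H2S: − vs V — variable for at least one, does not separate.
  Spores: Clostridium tetani +, Peptostreptococcus anaerobius − — discriminates.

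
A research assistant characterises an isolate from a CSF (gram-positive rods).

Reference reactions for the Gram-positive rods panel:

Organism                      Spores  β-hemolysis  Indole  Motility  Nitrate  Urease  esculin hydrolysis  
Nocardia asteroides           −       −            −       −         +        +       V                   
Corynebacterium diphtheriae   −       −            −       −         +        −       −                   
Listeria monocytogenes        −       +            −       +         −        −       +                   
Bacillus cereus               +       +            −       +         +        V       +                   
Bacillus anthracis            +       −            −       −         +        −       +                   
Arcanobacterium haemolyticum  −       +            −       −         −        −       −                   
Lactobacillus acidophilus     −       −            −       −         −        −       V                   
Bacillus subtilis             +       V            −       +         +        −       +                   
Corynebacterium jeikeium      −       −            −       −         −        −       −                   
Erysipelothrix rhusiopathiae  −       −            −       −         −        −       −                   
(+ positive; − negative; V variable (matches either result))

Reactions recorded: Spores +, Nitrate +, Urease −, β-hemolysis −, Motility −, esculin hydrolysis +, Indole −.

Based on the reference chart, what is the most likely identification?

Urease −: excludes Nocardia asteroides — 9 left.
esculin hydrolysis +: excludes Corynebacterium diphtheriae, Arcanobacterium haemolyticum, Corynebacterium jeikeium, Erysipelothrix rhusiopathiae — 5 left.
Nitrate +: excludes Listeria monocytogenes, Lactobacillus acidophilus — 3 left.
Indole −: all 3 remaining candidates are consistent.
Motility −: excludes Bacillus cereus, Bacillus subtilis — 1 left.
Spores +: the one remaining candidate is consistent.
β-hemolysis −: the one remaining candidate is consistent.

Bacillus anthracis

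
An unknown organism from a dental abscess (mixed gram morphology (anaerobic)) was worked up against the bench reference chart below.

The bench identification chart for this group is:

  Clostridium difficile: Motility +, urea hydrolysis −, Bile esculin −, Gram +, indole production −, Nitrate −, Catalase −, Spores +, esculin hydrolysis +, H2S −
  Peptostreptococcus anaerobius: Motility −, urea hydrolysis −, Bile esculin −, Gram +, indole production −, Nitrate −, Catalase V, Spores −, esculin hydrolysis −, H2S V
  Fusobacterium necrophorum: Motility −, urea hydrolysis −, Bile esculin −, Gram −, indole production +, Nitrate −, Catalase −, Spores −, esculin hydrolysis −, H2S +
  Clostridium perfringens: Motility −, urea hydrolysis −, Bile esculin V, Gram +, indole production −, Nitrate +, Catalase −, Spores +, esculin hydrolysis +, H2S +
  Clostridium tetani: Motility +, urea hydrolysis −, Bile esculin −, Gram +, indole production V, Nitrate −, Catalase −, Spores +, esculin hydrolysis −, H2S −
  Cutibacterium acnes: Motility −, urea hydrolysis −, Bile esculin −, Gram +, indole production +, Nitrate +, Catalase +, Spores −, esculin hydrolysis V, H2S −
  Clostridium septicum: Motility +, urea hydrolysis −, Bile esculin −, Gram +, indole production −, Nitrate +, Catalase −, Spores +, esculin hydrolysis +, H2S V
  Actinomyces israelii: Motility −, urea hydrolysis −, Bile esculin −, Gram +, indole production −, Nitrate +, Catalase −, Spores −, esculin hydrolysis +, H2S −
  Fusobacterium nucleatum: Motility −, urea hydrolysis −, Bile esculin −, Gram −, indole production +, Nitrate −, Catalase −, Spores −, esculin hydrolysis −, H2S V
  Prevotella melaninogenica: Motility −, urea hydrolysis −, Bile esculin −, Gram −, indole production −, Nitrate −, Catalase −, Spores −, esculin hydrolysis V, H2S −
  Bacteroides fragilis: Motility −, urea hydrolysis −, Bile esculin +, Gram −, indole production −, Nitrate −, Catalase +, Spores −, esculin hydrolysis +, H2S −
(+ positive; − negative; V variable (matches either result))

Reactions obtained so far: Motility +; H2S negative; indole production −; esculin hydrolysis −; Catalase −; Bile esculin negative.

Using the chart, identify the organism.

Clostridium tetani

esculin hydrolysis −: excludes 5 organisms — 6 left.
indole production −: excludes Fusobacterium necrophorum, Cutibacterium acnes, Fusobacterium nucleatum — 3 left.
H2S −: all 3 remaining candidates are consistent.
Motility +: excludes Peptostreptococcus anaerobius, Prevotella melaninogenica — 1 left.
Bile esculin −: the one remaining candidate is consistent.
Catalase −: the one remaining candidate is consistent.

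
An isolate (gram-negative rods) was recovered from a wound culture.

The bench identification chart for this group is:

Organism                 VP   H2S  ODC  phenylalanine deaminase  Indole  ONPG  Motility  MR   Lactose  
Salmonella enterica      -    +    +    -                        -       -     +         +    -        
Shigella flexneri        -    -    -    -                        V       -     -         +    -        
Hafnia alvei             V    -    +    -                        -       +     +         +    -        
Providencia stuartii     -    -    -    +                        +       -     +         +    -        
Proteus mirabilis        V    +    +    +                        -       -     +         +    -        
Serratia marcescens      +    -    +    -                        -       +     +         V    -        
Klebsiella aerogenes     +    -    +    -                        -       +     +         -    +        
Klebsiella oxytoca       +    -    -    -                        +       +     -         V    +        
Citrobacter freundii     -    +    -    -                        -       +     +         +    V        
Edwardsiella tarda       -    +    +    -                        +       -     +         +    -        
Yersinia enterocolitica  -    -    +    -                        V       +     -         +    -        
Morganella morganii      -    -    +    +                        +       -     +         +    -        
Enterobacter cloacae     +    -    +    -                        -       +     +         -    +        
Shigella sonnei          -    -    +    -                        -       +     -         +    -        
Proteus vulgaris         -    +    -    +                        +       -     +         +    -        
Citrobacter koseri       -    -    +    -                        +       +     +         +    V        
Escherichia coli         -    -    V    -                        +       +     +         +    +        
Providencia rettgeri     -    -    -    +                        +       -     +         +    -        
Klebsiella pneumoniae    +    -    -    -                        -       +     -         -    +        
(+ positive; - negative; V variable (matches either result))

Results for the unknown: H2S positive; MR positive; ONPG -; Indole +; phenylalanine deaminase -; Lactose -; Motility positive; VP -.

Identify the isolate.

Edwardsiella tarda

phenylalanine deaminase -: excludes 5 organisms — 14 left.
ONPG -: excludes 11 organisms — 3 left.
Lactose -: all 3 remaining candidates are consistent.
Motility +: excludes Shigella flexneri — 2 left.
H2S +: all 2 remaining candidates are consistent.
MR +: all 2 remaining candidates are consistent.
VP -: all 2 remaining candidates are consistent.
Indole +: excludes Salmonella enterica — 1 left.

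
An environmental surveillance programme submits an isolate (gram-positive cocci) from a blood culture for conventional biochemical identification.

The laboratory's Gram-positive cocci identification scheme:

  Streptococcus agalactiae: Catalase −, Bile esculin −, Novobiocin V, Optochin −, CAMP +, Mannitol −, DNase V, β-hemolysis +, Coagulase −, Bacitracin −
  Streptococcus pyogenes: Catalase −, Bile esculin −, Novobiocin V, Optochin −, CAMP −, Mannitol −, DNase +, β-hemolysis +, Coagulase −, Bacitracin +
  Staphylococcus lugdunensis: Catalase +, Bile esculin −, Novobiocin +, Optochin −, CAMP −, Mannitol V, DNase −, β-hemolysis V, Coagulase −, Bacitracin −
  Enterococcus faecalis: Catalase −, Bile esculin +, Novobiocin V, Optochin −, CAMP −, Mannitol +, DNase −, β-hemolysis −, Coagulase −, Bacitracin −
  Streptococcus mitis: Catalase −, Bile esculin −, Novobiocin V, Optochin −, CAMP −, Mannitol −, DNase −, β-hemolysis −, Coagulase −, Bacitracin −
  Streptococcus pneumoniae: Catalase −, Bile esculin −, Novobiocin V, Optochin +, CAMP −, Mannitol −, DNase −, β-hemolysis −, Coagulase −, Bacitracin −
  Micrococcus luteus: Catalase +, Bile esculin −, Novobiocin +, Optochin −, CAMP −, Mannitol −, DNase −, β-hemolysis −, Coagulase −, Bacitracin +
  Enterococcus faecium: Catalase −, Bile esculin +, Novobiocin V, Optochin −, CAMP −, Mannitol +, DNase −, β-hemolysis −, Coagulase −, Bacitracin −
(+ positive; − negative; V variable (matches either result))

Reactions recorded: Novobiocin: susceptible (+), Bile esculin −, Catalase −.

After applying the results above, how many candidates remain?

4

Novobiocin +: all 8 remaining candidates are consistent.
Bile esculin −: excludes Enterococcus faecalis, Enterococcus faecium — 6 left.
Catalase −: excludes Staphylococcus lugdunensis, Micrococcus luteus — 4 left.
Still consistent: Streptococcus agalactiae, Streptococcus mitis, Streptococcus pneumoniae, Streptococcus pyogenes.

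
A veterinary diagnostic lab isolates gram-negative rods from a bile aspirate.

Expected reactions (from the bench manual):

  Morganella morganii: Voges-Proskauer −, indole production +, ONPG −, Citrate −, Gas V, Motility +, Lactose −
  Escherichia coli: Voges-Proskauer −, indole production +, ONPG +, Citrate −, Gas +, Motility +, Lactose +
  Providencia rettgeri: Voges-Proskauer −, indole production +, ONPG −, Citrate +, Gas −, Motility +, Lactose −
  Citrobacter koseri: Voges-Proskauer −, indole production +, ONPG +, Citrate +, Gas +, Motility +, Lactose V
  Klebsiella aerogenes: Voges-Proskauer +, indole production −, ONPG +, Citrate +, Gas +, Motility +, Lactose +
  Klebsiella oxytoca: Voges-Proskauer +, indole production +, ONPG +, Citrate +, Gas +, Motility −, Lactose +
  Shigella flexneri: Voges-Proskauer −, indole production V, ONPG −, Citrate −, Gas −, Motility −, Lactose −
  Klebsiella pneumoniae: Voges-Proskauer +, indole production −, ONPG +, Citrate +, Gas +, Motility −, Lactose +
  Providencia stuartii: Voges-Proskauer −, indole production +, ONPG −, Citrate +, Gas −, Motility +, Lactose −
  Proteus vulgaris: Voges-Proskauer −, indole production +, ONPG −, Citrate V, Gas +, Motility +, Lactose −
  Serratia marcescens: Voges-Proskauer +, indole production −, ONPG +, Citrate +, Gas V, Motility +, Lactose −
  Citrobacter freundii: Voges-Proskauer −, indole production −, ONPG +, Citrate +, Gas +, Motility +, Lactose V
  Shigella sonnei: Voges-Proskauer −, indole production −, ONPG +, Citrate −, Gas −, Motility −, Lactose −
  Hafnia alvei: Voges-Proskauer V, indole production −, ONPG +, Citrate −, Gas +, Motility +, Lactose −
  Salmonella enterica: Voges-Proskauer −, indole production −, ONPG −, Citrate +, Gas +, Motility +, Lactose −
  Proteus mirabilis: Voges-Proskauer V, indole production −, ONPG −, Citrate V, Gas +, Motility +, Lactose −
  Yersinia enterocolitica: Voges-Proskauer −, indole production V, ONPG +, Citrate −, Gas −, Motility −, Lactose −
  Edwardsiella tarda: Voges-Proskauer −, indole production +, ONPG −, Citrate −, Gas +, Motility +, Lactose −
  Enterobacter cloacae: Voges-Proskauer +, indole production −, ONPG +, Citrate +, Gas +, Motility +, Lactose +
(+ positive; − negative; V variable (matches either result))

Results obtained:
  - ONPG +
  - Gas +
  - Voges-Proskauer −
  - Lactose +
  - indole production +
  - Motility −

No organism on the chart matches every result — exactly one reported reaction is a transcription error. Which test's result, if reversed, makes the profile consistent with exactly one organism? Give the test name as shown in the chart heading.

As reported, no row in the chart matches all 6 reactions.
Reversing ONPG → still no organism matches.
Reversing Lactose → still no organism matches.
Reversing Motility → 2 organisms match (not unique).
Reversing Voges-Proskauer (to +) → unique match: Klebsiella oxytoca.
Reversing Gas → still no organism matches.
Reversing indole production → still no organism matches.

Voges-Proskauer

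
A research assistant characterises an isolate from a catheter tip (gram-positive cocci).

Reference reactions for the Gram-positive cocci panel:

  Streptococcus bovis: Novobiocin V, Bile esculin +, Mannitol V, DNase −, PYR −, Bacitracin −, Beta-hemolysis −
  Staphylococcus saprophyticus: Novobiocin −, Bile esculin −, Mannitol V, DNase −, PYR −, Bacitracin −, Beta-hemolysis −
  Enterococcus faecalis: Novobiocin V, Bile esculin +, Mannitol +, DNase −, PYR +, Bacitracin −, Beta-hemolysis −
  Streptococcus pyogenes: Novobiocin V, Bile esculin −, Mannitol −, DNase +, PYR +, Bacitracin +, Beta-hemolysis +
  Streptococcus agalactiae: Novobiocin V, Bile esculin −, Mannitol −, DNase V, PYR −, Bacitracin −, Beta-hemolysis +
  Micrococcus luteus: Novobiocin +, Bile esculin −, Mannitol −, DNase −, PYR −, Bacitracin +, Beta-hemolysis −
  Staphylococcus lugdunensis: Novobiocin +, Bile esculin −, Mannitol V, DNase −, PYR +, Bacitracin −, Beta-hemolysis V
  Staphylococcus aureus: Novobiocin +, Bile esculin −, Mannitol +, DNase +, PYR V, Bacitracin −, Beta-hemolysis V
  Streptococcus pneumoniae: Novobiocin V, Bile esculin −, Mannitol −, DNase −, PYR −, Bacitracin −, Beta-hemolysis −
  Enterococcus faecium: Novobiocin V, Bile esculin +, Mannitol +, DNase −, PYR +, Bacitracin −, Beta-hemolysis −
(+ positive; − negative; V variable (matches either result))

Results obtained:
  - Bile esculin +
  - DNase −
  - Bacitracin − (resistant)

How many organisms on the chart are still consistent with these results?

3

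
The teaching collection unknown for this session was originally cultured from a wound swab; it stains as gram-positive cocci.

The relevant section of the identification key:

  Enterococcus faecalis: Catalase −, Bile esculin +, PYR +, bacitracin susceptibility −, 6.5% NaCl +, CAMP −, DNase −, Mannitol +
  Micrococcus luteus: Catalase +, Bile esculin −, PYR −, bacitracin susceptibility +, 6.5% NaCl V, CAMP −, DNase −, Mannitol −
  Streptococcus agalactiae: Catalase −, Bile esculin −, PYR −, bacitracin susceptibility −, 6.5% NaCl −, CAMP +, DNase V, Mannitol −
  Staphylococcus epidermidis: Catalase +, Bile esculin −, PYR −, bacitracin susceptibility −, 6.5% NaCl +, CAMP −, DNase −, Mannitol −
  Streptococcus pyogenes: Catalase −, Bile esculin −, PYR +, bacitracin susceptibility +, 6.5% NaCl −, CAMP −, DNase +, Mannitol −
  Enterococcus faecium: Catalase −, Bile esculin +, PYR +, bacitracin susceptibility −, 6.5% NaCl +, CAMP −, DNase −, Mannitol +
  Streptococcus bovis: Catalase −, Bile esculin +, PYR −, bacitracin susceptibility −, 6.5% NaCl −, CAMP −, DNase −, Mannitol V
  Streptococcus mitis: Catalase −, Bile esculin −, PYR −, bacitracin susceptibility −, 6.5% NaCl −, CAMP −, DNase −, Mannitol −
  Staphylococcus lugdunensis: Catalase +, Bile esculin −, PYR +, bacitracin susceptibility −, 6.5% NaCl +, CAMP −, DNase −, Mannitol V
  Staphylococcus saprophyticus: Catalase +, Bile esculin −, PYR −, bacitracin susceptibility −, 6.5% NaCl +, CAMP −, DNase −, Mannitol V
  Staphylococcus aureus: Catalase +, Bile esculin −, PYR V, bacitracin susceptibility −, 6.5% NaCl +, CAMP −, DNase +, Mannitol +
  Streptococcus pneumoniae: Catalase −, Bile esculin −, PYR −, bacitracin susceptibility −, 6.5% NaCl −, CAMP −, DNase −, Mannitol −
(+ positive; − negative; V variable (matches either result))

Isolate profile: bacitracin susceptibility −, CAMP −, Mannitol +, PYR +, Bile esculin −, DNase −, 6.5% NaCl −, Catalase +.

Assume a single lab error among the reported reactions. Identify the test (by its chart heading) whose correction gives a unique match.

6.5% NaCl

As reported, no row in the chart matches all 8 reactions.
Reversing DNase → still no organism matches.
Reversing CAMP → still no organism matches.
Reversing Catalase → still no organism matches.
Reversing Mannitol → still no organism matches.
Reversing Bile esculin → still no organism matches.
Reversing 6.5% NaCl (to +) → unique match: Staphylococcus lugdunensis.
Reversing PYR → still no organism matches.
Reversing bacitracin susceptibility → still no organism matches.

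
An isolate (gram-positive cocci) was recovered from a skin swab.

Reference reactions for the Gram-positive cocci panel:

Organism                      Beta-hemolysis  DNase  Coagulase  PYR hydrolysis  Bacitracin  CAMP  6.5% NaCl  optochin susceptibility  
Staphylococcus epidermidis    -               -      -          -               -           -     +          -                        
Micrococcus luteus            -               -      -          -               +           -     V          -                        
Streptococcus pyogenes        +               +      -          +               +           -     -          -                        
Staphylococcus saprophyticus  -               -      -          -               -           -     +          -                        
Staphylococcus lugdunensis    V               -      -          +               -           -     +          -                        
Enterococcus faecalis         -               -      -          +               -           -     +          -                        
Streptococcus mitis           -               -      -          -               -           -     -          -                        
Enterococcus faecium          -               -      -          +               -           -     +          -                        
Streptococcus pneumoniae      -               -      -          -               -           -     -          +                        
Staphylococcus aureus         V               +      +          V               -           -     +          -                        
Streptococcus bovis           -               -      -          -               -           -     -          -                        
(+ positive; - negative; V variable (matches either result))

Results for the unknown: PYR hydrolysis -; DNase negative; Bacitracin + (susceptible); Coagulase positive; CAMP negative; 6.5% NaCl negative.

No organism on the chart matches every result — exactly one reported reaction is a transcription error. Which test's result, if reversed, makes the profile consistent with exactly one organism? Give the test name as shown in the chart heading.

As reported, no row in the chart matches all 6 reactions.
Reversing DNase → still no organism matches.
Reversing PYR hydrolysis → still no organism matches.
Reversing Coagulase (to -) → unique match: Micrococcus luteus.
Reversing 6.5% NaCl → still no organism matches.
Reversing CAMP → still no organism matches.
Reversing Bacitracin → still no organism matches.

Coagulase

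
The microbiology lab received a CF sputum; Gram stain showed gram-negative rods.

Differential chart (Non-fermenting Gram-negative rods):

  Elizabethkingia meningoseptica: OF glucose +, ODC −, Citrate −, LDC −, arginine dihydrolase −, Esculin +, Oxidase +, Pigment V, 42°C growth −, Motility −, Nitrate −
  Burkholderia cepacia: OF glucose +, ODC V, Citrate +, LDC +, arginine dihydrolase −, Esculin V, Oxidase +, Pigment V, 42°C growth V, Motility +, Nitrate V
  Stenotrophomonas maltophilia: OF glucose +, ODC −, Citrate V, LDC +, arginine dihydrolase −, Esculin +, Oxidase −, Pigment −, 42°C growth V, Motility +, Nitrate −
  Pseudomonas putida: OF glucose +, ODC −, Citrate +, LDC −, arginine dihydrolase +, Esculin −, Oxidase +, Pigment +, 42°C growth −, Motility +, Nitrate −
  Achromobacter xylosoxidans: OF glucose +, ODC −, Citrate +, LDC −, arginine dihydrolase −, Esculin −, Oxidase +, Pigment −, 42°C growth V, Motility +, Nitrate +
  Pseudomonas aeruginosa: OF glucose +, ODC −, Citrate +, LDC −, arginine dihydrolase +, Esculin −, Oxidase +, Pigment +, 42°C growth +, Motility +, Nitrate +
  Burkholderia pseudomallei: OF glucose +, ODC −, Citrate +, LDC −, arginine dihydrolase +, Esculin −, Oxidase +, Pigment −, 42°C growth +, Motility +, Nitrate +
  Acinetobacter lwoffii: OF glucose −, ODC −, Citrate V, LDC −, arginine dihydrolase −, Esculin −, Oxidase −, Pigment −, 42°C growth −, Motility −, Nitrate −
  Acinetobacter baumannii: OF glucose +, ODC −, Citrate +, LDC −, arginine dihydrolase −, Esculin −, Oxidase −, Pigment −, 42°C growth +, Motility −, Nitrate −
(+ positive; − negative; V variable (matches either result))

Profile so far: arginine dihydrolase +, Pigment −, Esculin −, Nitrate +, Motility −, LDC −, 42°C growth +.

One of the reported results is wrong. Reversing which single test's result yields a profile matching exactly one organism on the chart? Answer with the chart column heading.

As reported, no row in the chart matches all 7 reactions.
Reversing 42°C growth → still no organism matches.
Reversing Nitrate → still no organism matches.
Reversing LDC → still no organism matches.
Reversing Motility (to +) → unique match: Burkholderia pseudomallei.
Reversing Esculin → still no organism matches.
Reversing arginine dihydrolase → still no organism matches.
Reversing Pigment → still no organism matches.

Motility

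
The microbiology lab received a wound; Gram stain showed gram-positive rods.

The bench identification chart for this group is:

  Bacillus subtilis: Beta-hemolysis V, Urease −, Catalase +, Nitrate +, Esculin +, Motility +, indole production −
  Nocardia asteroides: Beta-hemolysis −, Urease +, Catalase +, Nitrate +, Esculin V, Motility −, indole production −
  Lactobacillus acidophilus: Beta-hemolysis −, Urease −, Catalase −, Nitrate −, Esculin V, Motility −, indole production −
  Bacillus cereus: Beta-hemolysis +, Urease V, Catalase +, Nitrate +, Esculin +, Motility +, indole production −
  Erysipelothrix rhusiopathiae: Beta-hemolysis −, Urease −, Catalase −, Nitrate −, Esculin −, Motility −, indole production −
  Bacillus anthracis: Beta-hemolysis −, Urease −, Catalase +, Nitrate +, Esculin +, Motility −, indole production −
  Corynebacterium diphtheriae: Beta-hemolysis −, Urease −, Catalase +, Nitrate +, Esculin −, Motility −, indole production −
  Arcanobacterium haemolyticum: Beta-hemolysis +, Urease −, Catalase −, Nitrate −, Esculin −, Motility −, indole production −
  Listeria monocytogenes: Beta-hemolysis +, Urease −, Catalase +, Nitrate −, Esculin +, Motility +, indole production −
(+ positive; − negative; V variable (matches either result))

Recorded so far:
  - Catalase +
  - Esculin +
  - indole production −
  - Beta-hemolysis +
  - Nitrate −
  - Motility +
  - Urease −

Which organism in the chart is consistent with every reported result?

Nitrate −: excludes 5 organisms — 4 left.
Esculin +: excludes Erysipelothrix rhusiopathiae, Arcanobacterium haemolyticum — 2 left.
Beta-hemolysis +: excludes Lactobacillus acidophilus — 1 left.
Motility +: the one remaining candidate is consistent.
indole production −: the one remaining candidate is consistent.
Urease −: the one remaining candidate is consistent.
Catalase +: the one remaining candidate is consistent.

Listeria monocytogenes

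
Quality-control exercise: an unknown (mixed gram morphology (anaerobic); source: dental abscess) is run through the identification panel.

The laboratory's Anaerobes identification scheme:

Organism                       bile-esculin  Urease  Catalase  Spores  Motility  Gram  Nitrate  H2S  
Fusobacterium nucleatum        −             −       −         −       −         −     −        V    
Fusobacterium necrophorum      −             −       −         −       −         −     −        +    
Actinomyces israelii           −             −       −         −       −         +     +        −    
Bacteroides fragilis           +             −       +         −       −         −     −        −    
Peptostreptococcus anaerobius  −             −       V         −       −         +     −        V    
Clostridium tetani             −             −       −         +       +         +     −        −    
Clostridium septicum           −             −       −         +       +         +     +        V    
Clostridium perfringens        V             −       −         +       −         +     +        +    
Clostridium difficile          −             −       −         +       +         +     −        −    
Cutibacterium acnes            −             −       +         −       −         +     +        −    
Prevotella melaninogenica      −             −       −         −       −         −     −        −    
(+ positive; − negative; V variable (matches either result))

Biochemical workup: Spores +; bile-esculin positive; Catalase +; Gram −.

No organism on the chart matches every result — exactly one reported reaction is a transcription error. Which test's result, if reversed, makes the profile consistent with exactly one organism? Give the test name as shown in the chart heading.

As reported, no row in the chart matches all 4 reactions.
Reversing bile-esculin → still no organism matches.
Reversing Spores (to −) → unique match: Bacteroides fragilis.
Reversing Gram → still no organism matches.
Reversing Catalase → still no organism matches.

Spores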